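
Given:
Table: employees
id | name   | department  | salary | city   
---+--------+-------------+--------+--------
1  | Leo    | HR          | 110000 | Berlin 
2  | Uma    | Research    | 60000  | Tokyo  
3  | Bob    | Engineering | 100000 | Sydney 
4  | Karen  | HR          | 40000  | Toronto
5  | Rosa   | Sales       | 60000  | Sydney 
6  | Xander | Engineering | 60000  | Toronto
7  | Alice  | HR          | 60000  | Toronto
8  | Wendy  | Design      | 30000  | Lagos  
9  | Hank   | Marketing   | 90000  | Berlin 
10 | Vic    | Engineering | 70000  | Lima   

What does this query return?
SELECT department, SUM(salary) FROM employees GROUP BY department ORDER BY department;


Summing salary within each department:
  Design: 30000 = 30000
  Engineering: 100000 + 60000 + 70000 = 230000
  HR: 110000 + 40000 + 60000 = 210000
  Marketing: 90000 = 90000
  Research: 60000 = 60000
  Sales: 60000 = 60000


6 groups:
Design, 30000
Engineering, 230000
HR, 210000
Marketing, 90000
Research, 60000
Sales, 60000


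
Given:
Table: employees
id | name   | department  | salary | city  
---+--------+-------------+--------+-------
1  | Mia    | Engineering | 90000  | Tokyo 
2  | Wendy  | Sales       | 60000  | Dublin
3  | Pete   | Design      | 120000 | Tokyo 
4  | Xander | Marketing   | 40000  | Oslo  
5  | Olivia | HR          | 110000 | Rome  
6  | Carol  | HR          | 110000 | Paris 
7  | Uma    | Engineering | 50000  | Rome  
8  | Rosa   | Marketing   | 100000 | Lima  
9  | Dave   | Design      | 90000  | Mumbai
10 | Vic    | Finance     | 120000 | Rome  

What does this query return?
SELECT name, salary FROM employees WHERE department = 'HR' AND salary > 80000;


Filtering: department = 'HR' AND salary > 80000
Matching: 2 rows

2 rows:
Olivia, 110000
Carol, 110000


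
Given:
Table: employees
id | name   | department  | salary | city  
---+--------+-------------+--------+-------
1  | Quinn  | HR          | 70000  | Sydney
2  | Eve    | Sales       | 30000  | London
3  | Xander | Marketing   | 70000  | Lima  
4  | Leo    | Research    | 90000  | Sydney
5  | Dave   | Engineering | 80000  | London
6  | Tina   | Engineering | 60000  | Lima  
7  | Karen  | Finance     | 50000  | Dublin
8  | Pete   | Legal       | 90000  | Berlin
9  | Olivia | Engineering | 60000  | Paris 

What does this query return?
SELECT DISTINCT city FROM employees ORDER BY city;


All 'city' values (row order): Sydney, London, Lima, Sydney, London, Lima, Dublin, Berlin, Paris
Removing duplicates leaves 6 unique value(s).

6 values:
Berlin
Dublin
Lima
London
Paris
Sydney


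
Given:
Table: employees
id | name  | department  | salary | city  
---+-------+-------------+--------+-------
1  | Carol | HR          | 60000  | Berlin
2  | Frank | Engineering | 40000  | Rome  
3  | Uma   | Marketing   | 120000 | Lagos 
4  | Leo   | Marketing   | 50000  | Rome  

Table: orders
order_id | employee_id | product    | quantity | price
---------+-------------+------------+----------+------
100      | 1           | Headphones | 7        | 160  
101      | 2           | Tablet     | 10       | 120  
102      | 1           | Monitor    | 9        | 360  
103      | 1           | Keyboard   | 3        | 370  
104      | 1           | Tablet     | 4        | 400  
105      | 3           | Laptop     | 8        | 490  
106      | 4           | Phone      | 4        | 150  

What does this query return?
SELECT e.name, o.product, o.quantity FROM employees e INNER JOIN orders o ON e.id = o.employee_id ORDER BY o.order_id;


Joining employees.id = orders.employee_id:
  employee Carol (id=1) -> order Headphones
  employee Frank (id=2) -> order Tablet
  employee Carol (id=1) -> order Monitor
  employee Carol (id=1) -> order Keyboard
  employee Carol (id=1) -> order Tablet
  employee Uma (id=3) -> order Laptop
  employee Leo (id=4) -> order Phone


7 rows:
Carol, Headphones, 7
Frank, Tablet, 10
Carol, Monitor, 9
Carol, Keyboard, 3
Carol, Tablet, 4
Uma, Laptop, 8
Leo, Phone, 4


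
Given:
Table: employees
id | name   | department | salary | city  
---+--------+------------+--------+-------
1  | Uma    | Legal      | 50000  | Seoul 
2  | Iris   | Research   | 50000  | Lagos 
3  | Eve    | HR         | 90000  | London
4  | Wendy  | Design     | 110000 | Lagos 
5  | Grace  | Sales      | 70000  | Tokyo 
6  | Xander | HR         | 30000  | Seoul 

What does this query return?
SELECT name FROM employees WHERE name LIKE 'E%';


LIKE 'E%' matches names starting with 'E'
Matching: 1

1 rows:
Eve


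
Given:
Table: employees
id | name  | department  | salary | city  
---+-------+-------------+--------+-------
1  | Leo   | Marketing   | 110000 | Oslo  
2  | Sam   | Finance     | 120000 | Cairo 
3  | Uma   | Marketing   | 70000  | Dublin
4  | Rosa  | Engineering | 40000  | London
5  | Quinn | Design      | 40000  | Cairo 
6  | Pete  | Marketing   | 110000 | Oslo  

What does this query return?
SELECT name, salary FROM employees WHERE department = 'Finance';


Filtering: department = 'Finance'
Matching rows: 1

1 rows:
Sam, 120000


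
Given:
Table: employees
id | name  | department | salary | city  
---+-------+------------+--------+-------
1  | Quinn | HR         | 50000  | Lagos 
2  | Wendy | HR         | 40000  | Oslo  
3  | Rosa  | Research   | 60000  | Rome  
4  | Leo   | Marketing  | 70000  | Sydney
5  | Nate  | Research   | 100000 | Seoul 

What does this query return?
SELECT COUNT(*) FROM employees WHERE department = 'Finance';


Counting rows where department = 'Finance'


0


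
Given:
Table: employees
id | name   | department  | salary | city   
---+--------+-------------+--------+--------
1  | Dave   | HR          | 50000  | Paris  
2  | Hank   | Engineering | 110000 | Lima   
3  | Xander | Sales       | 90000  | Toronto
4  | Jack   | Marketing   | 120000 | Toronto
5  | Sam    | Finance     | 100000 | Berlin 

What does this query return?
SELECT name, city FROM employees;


Projecting columns: name, city

5 rows:
Dave, Paris
Hank, Lima
Xander, Toronto
Jack, Toronto
Sam, Berlin


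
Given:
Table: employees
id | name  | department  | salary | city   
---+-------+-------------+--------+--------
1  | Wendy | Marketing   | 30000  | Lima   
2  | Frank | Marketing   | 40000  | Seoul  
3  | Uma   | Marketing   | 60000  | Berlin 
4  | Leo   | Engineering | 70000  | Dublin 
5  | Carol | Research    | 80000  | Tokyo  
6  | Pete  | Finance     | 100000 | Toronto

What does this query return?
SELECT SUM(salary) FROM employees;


SUM(salary) = 30000 + 40000 + 60000 + 70000 + 80000 + 100000 = 380000

380000


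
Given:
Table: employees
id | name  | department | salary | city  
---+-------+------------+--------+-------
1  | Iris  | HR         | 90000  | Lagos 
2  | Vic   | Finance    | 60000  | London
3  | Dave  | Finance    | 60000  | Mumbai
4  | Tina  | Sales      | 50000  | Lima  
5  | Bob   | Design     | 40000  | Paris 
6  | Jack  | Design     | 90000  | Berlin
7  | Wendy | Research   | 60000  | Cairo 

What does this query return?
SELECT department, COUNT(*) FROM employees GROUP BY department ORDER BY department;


Assigning each row to its department group:
  Iris -> HR
  Vic -> Finance
  Dave -> Finance
  Tina -> Sales
  Bob -> Design
  Jack -> Design
  Wendy -> Research


5 groups:
Design, 2
Finance, 2
HR, 1
Research, 1
Sales, 1


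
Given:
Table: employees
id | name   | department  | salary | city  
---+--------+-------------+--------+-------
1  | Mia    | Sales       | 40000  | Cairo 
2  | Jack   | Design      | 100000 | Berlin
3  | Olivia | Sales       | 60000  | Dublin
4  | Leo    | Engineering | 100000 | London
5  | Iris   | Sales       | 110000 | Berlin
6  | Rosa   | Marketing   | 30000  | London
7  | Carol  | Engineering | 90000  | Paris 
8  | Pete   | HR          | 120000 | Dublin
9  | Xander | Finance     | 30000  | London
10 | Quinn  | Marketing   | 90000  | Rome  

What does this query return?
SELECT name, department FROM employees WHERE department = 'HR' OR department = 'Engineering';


Filtering: department = 'HR' OR 'Engineering'
Matching: 3 rows

3 rows:
Leo, Engineering
Carol, Engineering
Pete, HR


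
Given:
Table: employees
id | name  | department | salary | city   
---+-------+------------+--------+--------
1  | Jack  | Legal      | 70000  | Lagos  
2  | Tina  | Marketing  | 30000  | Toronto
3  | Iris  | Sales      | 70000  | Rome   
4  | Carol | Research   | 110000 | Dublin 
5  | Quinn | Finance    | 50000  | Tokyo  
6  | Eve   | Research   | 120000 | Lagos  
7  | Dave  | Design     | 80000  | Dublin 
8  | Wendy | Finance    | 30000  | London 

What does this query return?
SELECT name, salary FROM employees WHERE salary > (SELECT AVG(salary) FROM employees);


Subquery: AVG(salary) = 70000.0
Filtering: salary > 70000.0
  Carol (110000) -> MATCH
  Eve (120000) -> MATCH
  Dave (80000) -> MATCH


3 rows:
Carol, 110000
Eve, 120000
Dave, 80000


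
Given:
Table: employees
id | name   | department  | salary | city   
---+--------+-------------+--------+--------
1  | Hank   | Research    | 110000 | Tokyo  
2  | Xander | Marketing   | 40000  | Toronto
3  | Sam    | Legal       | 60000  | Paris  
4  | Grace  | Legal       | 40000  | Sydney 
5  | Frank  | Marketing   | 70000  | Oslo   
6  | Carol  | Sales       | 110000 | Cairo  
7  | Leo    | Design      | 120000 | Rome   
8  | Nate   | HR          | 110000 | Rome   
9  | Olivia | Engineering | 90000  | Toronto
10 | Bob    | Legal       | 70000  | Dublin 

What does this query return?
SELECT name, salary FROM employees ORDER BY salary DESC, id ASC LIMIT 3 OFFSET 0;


Sort by salary DESC (id ASC tiebreak), then skip 0 and take 3
Rows 1 through 3

3 rows:
Leo, 120000
Hank, 110000
Carol, 110000


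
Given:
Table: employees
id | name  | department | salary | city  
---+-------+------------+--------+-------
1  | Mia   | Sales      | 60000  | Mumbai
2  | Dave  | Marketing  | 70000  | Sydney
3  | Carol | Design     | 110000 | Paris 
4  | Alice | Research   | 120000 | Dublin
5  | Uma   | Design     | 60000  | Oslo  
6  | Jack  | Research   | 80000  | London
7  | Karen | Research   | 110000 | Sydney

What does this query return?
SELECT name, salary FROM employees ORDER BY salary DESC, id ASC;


Sorting by salary DESC, then id ASC for ties

7 rows:
Alice, 120000
Carol, 110000
Karen, 110000
Jack, 80000
Dave, 70000
Mia, 60000
Uma, 60000


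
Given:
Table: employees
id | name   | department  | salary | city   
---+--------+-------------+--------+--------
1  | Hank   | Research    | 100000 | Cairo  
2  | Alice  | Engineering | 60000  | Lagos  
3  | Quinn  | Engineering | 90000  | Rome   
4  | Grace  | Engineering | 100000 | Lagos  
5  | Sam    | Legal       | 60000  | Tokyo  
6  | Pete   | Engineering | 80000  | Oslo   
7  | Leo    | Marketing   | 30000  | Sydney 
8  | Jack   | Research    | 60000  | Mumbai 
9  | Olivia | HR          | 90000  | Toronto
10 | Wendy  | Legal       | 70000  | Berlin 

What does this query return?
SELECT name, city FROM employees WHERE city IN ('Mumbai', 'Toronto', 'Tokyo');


Filtering: city IN ('Mumbai', 'Toronto', 'Tokyo')
Matching: 3 rows

3 rows:
Sam, Tokyo
Jack, Mumbai
Olivia, Toronto


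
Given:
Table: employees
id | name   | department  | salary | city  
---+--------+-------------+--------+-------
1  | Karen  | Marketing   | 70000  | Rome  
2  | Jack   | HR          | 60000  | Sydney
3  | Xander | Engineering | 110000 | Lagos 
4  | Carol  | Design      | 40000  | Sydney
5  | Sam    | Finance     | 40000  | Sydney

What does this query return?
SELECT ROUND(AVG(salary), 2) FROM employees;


SUM(salary) = 320000
COUNT = 5
ROUND(AVG, 2) = ROUND(320000 / 5, 2) = 64000.0

64000.0


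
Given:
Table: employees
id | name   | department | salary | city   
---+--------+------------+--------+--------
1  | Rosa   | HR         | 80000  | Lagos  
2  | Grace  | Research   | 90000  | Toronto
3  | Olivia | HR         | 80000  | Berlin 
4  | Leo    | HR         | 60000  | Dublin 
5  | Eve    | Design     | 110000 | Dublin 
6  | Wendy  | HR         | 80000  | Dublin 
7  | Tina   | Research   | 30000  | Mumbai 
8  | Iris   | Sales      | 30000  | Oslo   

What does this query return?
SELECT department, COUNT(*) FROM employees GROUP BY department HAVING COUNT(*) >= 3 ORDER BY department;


Groups with count >= 3:
  HR: 4 -> PASS
  Design: 1 -> filtered out
  Research: 2 -> filtered out
  Sales: 1 -> filtered out


1 groups:
HR, 4


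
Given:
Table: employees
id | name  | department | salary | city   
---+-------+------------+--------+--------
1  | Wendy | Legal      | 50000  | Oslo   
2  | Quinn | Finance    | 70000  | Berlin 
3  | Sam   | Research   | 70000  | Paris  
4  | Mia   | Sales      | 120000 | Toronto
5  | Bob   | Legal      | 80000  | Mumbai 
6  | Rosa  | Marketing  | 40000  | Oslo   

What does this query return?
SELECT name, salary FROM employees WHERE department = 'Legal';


Filtering: department = 'Legal'
Matching rows: 2

2 rows:
Wendy, 50000
Bob, 80000


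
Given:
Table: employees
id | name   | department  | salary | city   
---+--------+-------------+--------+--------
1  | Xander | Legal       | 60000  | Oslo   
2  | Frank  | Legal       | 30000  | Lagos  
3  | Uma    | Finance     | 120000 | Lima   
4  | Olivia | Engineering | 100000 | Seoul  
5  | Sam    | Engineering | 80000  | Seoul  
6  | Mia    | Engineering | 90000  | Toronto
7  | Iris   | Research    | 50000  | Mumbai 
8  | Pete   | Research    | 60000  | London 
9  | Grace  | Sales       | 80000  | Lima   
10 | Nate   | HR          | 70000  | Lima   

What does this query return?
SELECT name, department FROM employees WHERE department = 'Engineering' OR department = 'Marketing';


Filtering: department = 'Engineering' OR 'Marketing'
Matching: 3 rows

3 rows:
Olivia, Engineering
Sam, Engineering
Mia, Engineering


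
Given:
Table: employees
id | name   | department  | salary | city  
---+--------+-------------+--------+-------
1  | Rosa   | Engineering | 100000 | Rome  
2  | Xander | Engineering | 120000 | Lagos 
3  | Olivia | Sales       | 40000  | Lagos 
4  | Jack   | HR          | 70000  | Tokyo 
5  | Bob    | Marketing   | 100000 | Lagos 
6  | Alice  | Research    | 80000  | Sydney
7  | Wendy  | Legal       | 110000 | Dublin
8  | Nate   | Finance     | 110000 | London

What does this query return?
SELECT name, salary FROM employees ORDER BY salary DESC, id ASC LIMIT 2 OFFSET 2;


Sort by salary DESC (id ASC tiebreak), then skip 2 and take 2
Rows 3 through 4

2 rows:
Nate, 110000
Rosa, 100000


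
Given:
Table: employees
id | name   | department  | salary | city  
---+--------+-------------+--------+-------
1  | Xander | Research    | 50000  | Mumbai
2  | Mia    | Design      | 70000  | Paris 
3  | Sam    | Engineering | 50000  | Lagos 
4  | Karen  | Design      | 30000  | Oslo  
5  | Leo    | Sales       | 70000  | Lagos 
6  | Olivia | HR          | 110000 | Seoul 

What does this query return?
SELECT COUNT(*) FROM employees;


COUNT(*) counts all rows

6


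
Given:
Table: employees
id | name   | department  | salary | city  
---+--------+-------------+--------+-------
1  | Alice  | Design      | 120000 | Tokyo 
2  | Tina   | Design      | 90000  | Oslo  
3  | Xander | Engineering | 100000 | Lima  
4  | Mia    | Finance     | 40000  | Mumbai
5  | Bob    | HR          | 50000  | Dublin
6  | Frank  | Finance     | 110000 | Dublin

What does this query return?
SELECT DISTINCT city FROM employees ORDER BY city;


All 'city' values (row order): Tokyo, Oslo, Lima, Mumbai, Dublin, Dublin
Removing duplicates leaves 5 unique value(s).

5 values:
Dublin
Lima
Mumbai
Oslo
Tokyo


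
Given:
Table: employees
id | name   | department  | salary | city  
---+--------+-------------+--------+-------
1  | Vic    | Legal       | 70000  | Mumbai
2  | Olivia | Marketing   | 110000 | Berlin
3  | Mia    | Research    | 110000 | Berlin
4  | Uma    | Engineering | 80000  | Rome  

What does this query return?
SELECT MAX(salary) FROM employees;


Salaries: 70000, 110000, 110000, 80000
MAX = 110000

110000


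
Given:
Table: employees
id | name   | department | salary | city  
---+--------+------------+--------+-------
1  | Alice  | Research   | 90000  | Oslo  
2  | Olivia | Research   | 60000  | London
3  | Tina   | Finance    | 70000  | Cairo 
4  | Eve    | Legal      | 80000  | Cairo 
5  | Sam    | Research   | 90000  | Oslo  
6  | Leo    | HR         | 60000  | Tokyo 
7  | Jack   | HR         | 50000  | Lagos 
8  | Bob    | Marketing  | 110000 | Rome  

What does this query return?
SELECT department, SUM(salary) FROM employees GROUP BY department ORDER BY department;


Summing salary within each department:
  Finance: 70000 = 70000
  HR: 60000 + 50000 = 110000
  Legal: 80000 = 80000
  Marketing: 110000 = 110000
  Research: 90000 + 60000 + 90000 = 240000


5 groups:
Finance, 70000
HR, 110000
Legal, 80000
Marketing, 110000
Research, 240000


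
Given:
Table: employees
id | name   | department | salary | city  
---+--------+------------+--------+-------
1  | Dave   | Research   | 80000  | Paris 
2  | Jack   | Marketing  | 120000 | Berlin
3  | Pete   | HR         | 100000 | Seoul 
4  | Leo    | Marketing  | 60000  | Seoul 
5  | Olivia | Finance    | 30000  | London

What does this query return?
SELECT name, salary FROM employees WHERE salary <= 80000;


Filtering: salary <= 80000
Matching: 3 rows

3 rows:
Dave, 80000
Leo, 60000
Olivia, 30000


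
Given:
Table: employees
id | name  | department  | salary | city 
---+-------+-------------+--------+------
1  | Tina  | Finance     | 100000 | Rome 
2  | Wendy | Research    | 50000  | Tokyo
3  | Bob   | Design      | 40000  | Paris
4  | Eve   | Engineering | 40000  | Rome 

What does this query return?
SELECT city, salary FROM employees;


Projecting columns: city, salary

4 rows:
Rome, 100000
Tokyo, 50000
Paris, 40000
Rome, 40000


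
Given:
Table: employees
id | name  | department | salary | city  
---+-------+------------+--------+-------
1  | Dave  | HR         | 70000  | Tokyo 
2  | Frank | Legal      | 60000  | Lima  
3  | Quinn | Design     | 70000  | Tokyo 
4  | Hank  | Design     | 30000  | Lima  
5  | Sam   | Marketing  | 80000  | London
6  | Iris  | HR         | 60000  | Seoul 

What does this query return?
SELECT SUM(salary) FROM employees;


SUM(salary) = 70000 + 60000 + 70000 + 30000 + 80000 + 60000 = 370000

370000


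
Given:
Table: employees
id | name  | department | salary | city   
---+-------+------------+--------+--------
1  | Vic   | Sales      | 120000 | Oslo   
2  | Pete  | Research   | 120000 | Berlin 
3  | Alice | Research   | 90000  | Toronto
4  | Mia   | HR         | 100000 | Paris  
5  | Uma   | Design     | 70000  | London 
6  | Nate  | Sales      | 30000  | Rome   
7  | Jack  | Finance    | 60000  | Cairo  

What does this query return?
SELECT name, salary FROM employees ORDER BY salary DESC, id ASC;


Sorting by salary DESC, then id ASC for ties

7 rows:
Vic, 120000
Pete, 120000
Mia, 100000
Alice, 90000
Uma, 70000
Jack, 60000
Nate, 30000


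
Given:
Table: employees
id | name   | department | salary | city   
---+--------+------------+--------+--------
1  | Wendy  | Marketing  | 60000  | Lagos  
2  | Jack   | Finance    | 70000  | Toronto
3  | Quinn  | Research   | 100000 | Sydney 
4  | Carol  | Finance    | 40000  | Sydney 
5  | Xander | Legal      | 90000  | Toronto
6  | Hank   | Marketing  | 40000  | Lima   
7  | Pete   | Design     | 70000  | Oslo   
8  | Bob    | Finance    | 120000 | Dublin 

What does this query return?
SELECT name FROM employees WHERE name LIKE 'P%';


LIKE 'P%' matches names starting with 'P'
Matching: 1

1 rows:
Pete


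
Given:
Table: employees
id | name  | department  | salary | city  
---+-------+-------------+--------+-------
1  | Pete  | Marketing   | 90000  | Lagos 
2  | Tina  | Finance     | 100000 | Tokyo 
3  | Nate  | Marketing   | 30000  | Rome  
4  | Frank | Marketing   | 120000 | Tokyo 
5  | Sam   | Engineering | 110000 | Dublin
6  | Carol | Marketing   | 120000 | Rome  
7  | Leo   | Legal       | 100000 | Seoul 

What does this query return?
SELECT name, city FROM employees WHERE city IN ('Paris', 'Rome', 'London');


Filtering: city IN ('Paris', 'Rome', 'London')
Matching: 2 rows

2 rows:
Nate, Rome
Carol, Rome


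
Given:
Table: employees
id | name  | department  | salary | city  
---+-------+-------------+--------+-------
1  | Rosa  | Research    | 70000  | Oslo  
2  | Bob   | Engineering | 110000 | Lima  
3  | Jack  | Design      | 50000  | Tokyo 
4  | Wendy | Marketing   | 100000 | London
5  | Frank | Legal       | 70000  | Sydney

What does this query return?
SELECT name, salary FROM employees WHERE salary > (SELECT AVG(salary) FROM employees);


Subquery: AVG(salary) = 80000.0
Filtering: salary > 80000.0
  Bob (110000) -> MATCH
  Wendy (100000) -> MATCH


2 rows:
Bob, 110000
Wendy, 100000


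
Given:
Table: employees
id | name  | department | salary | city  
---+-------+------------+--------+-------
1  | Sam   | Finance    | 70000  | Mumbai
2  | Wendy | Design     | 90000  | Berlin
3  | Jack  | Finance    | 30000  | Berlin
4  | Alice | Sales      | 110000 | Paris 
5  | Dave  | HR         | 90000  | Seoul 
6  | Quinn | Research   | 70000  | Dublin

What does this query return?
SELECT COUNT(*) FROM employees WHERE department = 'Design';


Counting rows where department = 'Design'
  Wendy -> MATCH


1


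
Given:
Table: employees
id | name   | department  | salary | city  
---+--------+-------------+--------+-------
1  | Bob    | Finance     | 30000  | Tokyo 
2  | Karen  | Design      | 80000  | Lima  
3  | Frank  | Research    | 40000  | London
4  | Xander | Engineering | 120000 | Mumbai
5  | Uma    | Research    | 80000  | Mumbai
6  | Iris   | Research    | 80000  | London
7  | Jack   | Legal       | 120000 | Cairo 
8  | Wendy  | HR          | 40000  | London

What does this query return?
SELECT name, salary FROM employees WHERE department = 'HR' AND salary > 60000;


Filtering: department = 'HR' AND salary > 60000
Matching: 0 rows

Empty result set (0 rows)


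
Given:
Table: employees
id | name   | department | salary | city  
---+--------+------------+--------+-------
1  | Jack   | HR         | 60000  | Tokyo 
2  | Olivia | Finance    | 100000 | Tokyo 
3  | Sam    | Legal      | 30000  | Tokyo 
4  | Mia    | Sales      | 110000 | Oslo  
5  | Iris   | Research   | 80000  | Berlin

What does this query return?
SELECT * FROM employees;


SELECT * returns all 5 rows with all columns

5 rows:
1, Jack, HR, 60000, Tokyo
2, Olivia, Finance, 100000, Tokyo
3, Sam, Legal, 30000, Tokyo
4, Mia, Sales, 110000, Oslo
5, Iris, Research, 80000, Berlin


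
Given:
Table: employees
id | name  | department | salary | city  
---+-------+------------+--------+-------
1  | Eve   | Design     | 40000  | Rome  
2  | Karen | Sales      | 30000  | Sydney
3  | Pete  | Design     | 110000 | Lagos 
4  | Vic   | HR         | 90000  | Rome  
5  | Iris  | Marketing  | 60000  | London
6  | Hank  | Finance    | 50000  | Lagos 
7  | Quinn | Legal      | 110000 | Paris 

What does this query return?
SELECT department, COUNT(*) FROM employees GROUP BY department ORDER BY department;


Assigning each row to its department group:
  Eve -> Design
  Karen -> Sales
  Pete -> Design
  Vic -> HR
  Iris -> Marketing
  Hank -> Finance
  Quinn -> Legal


6 groups:
Design, 2
Finance, 1
HR, 1
Legal, 1
Marketing, 1
Sales, 1


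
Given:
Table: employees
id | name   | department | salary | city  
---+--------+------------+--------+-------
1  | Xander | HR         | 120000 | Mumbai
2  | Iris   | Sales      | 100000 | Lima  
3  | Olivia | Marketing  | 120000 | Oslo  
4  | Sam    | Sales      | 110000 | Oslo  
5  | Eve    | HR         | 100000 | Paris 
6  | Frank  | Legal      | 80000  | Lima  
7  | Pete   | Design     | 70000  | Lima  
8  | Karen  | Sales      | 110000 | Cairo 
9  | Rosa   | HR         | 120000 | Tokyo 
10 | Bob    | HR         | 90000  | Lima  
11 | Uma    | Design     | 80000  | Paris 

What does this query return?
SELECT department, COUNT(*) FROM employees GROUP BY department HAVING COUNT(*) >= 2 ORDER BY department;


Groups with count >= 2:
  Design: 2 -> PASS
  HR: 4 -> PASS
  Sales: 3 -> PASS
  Legal: 1 -> filtered out
  Marketing: 1 -> filtered out


3 groups:
Design, 2
HR, 4
Sales, 3


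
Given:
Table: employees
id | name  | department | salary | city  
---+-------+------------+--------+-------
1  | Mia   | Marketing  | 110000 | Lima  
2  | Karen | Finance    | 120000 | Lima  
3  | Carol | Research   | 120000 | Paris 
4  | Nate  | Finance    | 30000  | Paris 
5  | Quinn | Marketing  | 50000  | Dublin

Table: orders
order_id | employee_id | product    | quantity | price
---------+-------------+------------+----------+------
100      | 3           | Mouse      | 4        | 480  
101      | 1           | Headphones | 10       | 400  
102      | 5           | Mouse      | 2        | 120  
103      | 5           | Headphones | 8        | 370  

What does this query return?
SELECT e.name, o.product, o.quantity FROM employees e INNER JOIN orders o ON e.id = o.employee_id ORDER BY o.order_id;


Joining employees.id = orders.employee_id:
  employee Carol (id=3) -> order Mouse
  employee Mia (id=1) -> order Headphones
  employee Quinn (id=5) -> order Mouse
  employee Quinn (id=5) -> order Headphones


4 rows:
Carol, Mouse, 4
Mia, Headphones, 10
Quinn, Mouse, 2
Quinn, Headphones, 8


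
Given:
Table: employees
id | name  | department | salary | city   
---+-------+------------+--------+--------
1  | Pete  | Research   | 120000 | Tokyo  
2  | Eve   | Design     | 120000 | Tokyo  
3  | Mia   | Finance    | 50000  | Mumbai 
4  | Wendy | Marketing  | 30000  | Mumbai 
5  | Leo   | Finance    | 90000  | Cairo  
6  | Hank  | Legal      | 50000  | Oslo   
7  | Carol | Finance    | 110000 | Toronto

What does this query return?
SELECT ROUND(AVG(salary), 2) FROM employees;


SUM(salary) = 570000
COUNT = 7
ROUND(AVG, 2) = ROUND(570000 / 7, 2) = 81428.57

81428.57


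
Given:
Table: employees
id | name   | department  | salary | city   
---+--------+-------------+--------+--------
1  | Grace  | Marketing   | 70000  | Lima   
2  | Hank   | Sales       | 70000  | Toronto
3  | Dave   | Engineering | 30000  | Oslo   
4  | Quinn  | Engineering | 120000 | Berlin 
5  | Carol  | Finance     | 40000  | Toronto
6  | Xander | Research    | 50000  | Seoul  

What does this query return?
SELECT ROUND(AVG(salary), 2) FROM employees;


SUM(salary) = 380000
COUNT = 6
ROUND(AVG, 2) = ROUND(380000 / 6, 2) = 63333.33

63333.33


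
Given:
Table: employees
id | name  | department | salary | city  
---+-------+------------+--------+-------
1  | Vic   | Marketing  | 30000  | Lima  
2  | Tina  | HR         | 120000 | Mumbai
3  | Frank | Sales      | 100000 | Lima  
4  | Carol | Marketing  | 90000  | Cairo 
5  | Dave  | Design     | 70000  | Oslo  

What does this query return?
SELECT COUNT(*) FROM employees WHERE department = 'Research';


Counting rows where department = 'Research'


0


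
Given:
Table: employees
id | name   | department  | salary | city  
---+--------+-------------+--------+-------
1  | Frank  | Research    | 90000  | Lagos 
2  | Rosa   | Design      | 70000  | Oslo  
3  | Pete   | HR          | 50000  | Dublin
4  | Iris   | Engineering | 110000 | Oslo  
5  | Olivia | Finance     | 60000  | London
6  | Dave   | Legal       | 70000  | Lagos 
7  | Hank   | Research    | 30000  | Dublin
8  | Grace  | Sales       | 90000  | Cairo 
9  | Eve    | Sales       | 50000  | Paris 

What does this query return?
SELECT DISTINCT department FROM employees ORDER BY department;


All 'department' values (row order): Research, Design, HR, Engineering, Finance, Legal, Research, Sales, Sales
Removing duplicates leaves 7 unique value(s).

7 values:
Design
Engineering
Finance
HR
Legal
Research
Sales


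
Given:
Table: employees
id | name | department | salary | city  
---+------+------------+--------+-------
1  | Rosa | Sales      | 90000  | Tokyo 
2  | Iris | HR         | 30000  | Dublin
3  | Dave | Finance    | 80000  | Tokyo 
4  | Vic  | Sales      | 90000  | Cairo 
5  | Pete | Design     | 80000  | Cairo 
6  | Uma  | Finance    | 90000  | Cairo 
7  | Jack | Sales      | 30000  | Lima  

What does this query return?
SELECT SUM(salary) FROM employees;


SUM(salary) = 90000 + 30000 + 80000 + 90000 + 80000 + 90000 + 30000 = 490000

490000


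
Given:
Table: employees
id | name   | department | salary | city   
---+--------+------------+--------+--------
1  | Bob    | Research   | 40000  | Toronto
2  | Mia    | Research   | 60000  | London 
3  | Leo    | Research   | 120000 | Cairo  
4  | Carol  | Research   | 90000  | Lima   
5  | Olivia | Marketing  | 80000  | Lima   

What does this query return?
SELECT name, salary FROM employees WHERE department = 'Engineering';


Filtering: department = 'Engineering'
Matching rows: 0

Empty result set (0 rows)


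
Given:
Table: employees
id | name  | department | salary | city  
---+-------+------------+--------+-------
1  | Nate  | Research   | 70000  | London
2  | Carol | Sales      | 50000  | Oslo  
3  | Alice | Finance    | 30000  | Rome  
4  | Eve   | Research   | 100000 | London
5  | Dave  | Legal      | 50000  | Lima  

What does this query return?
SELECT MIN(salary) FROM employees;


Salaries: 70000, 50000, 30000, 100000, 50000
MIN = 30000

30000


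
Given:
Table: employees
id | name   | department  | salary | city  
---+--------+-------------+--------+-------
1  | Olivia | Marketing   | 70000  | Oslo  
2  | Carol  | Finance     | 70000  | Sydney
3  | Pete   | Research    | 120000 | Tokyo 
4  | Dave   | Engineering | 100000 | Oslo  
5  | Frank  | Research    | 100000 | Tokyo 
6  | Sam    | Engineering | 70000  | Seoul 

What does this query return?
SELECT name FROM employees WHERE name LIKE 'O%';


LIKE 'O%' matches names starting with 'O'
Matching: 1

1 rows:
Olivia


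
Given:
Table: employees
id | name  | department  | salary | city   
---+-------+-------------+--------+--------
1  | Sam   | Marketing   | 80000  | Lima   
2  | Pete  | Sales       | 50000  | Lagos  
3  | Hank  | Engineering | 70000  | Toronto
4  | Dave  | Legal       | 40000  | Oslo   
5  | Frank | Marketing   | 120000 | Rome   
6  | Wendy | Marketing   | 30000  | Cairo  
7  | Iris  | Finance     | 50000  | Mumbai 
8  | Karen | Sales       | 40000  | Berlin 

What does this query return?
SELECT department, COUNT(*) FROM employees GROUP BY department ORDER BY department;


Assigning each row to its department group:
  Sam -> Marketing
  Pete -> Sales
  Hank -> Engineering
  Dave -> Legal
  Frank -> Marketing
  Wendy -> Marketing
  Iris -> Finance
  Karen -> Sales


5 groups:
Engineering, 1
Finance, 1
Legal, 1
Marketing, 3
Sales, 2


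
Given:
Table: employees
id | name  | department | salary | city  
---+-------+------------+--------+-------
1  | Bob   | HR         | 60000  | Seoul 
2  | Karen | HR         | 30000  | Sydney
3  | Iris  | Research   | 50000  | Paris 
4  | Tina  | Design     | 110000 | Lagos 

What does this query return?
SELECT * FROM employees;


SELECT * returns all 4 rows with all columns

4 rows:
1, Bob, HR, 60000, Seoul
2, Karen, HR, 30000, Sydney
3, Iris, Research, 50000, Paris
4, Tina, Design, 110000, Lagos


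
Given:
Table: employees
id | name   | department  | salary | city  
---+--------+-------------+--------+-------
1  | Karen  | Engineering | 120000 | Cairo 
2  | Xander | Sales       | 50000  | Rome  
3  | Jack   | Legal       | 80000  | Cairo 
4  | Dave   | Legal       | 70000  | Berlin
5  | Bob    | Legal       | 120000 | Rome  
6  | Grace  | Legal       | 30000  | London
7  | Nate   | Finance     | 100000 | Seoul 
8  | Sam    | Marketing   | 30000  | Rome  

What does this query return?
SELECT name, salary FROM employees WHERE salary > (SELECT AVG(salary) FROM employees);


Subquery: AVG(salary) = 75000.0
Filtering: salary > 75000.0
  Karen (120000) -> MATCH
  Jack (80000) -> MATCH
  Bob (120000) -> MATCH
  Nate (100000) -> MATCH


4 rows:
Karen, 120000
Jack, 80000
Bob, 120000
Nate, 100000


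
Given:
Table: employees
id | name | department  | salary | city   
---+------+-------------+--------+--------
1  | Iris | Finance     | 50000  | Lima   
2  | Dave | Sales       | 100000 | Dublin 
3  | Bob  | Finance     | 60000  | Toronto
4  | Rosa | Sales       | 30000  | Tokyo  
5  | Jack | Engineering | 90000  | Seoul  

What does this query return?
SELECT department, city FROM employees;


Projecting columns: department, city

5 rows:
Finance, Lima
Sales, Dublin
Finance, Toronto
Sales, Tokyo
Engineering, Seoul


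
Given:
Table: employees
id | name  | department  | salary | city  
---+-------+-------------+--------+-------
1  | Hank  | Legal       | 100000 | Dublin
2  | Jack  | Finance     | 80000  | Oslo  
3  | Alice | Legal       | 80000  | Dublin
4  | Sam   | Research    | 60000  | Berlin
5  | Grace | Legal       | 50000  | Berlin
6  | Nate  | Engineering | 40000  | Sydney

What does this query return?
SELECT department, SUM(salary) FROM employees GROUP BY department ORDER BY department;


Summing salary within each department:
  Engineering: 40000 = 40000
  Finance: 80000 = 80000
  Legal: 100000 + 80000 + 50000 = 230000
  Research: 60000 = 60000


4 groups:
Engineering, 40000
Finance, 80000
Legal, 230000
Research, 60000


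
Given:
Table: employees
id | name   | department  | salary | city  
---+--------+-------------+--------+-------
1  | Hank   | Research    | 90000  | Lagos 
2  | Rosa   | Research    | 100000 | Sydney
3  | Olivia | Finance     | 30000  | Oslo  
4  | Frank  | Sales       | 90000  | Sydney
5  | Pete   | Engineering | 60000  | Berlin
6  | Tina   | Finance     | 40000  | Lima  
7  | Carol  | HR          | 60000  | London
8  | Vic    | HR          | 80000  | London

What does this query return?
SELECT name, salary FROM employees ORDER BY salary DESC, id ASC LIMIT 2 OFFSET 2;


Sort by salary DESC (id ASC tiebreak), then skip 2 and take 2
Rows 3 through 4

2 rows:
Frank, 90000
Vic, 80000


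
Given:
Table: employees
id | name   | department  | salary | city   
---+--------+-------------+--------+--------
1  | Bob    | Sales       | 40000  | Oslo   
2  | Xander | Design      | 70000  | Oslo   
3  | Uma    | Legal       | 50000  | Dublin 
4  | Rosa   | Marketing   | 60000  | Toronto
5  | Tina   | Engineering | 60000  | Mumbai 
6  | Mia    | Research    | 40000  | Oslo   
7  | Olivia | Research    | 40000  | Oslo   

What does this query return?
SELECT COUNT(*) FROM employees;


COUNT(*) counts all rows

7


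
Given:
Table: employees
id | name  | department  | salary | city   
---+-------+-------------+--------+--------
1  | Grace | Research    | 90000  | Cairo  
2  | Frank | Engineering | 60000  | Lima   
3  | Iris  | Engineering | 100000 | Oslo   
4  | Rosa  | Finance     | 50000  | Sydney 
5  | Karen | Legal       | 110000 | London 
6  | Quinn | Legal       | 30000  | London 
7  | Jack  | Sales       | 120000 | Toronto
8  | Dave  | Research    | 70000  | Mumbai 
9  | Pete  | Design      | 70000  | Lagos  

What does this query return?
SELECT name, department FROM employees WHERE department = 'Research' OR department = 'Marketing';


Filtering: department = 'Research' OR 'Marketing'
Matching: 2 rows

2 rows:
Grace, Research
Dave, Research


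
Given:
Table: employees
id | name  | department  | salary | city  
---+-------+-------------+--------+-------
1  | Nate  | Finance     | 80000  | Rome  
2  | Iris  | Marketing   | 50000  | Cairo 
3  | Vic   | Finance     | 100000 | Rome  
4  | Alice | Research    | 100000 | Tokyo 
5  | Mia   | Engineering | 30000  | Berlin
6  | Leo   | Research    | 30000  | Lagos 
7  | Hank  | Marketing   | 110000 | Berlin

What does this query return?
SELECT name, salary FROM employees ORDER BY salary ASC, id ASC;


Sorting by salary ASC, then id ASC for ties

7 rows:
Mia, 30000
Leo, 30000
Iris, 50000
Nate, 80000
Vic, 100000
Alice, 100000
Hank, 110000


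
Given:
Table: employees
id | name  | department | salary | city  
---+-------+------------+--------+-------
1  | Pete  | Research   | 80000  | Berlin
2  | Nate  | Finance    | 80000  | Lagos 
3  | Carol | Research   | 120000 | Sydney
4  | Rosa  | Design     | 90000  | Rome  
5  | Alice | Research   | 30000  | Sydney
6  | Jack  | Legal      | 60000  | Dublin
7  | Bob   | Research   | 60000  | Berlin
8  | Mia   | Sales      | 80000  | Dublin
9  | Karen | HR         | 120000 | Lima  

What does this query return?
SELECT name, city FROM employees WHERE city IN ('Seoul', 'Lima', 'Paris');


Filtering: city IN ('Seoul', 'Lima', 'Paris')
Matching: 1 rows

1 rows:
Karen, Lima


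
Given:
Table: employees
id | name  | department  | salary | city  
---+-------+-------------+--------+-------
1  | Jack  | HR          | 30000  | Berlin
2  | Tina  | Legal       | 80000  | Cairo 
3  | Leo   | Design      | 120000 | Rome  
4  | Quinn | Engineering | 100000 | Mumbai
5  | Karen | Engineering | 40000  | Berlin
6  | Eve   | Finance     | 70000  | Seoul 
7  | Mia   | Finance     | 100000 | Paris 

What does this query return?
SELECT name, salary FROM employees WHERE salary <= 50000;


Filtering: salary <= 50000
Matching: 2 rows

2 rows:
Jack, 30000
Karen, 40000


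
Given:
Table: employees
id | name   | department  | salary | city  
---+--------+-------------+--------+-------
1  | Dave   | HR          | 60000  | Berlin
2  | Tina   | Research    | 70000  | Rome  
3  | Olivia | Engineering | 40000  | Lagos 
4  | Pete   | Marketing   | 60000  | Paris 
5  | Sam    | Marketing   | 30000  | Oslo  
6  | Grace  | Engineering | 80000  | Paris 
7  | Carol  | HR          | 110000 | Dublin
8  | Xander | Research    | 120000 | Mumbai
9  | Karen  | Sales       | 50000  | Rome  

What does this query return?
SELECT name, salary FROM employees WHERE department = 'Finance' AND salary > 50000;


Filtering: department = 'Finance' AND salary > 50000
Matching: 0 rows

Empty result set (0 rows)


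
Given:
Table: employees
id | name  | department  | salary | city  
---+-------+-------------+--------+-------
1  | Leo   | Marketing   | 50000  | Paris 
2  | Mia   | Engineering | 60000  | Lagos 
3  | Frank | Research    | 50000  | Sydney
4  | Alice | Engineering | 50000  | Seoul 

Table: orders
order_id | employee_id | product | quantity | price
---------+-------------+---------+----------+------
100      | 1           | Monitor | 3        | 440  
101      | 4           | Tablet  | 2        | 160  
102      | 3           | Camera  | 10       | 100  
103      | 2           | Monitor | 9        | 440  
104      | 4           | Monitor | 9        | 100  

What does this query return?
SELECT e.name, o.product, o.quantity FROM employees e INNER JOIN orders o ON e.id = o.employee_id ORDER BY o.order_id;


Joining employees.id = orders.employee_id:
  employee Leo (id=1) -> order Monitor
  employee Alice (id=4) -> order Tablet
  employee Frank (id=3) -> order Camera
  employee Mia (id=2) -> order Monitor
  employee Alice (id=4) -> order Monitor


5 rows:
Leo, Monitor, 3
Alice, Tablet, 2
Frank, Camera, 10
Mia, Monitor, 9
Alice, Monitor, 9


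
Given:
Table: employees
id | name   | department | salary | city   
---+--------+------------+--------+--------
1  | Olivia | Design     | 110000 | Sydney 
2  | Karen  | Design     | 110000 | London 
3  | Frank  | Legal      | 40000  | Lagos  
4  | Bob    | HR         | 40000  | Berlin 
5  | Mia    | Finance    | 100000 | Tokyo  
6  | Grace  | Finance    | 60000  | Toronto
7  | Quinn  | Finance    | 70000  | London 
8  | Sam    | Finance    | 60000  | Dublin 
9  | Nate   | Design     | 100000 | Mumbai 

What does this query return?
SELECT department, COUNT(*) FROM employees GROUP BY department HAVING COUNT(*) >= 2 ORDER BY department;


Groups with count >= 2:
  Design: 3 -> PASS
  Finance: 4 -> PASS
  HR: 1 -> filtered out
  Legal: 1 -> filtered out


2 groups:
Design, 3
Finance, 4


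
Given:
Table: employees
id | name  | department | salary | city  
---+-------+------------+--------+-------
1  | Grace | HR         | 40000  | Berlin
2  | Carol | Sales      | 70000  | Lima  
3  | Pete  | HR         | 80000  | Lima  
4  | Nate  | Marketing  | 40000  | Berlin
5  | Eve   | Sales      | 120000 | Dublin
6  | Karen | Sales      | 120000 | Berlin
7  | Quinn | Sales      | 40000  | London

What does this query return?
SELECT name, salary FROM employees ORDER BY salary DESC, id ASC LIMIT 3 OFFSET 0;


Sort by salary DESC (id ASC tiebreak), then skip 0 and take 3
Rows 1 through 3

3 rows:
Eve, 120000
Karen, 120000
Pete, 80000
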